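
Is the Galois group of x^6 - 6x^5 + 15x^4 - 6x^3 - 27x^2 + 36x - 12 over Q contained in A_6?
The polynomial is irreducible of degree 6 over Q. Its discriminant is 5159780352, which is not a perfect square. A Galois group lies in the alternating group exactly when the discriminant is a square in Q, so the Galois group (D_6) is not contained in A_6.

No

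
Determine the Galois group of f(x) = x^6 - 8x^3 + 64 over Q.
C_6

The polynomial f is an irreducible sextic over Q, so G = Gal(f/Q) is one of the 16 transitive subgroups 6T1, ..., 6T16 of S_6. The discriminant of f is -21134460321792, which is not a perfect square, so G is not contained in A_6. The transitive groups of degree 6 not contained in A_6 are: C_6 (6T1, order 6), S_3 (6T2, order 6), D_6 (6T3, order 12), C_3 x S_3 (6T5, order 18), A_4 x C_2 (6T6, order 24), S_4 (6T8, order 24), S_3 x S_3 (6T9, order 36), S_4 x C_2 (6T11, order 48), (S_3 x S_3) : C_2 (6T13, order 72), PGL(2,5) (6T14, order 120), S_6 (6T16, order 720). By Dedekind's theorem, for a prime p not dividing disc(f) the degrees of the irreducible factors of f mod p form the cycle type of an element of G. Factoring f modulo the 37 such primes p <= 167 (skipping 2, 3, which divide the discriminant), each new pattern first appears at: mod 5: f = (x^6 + 2x^3 + 4), pattern 6; mod 7: f = (x^3 + 2)(x^3 + 4), pattern 3+3; mod 17: f = (x^2 + 9x + 4)(x^2 + 11x + 4)(x^2 + 14x + 4), pattern 2+2+2; mod 19: f = (x + 8)(x + 10)(x + 12)(x + 13)(x + 15)(x + 18), pattern 1+1+1+1+1+1. No other pattern occurs in this range, so the set of observed cycle types is {6, 3+3, 2+2+2, 1+1+1+1+1+1}. The candidates containing elements of all these cycle types are C_6 (6T1) of order 6, D_6 (6T3) of order 12, C_3 x S_3 (6T5) of order 18, A_4 x C_2 (6T6) of order 24, S_3 x S_3 (6T9) of order 36, S_4 x C_2 (6T11) of order 48, (S_3 x S_3) : C_2 (6T13) of order 72, PGL(2,5) (6T14) of order 120, S_6 (6T16) of order 720; the others are excluded. The observed types are precisely the cycle types that occur in C_6 (6T1). Each of the other remaining candidates has further cycle types, and by the Chebotarev density theorem the matching factorization patterns would occur for a proportion of primes equal to their share of the group: D_6 (6T3) additionally contains elements of type 2+2+1+1 (3 of its 12 elements, about 25% of primes); C_3 x S_3 (6T5) additionally contains elements of type 3+1+1+1 (4 of its 18 elements, about 22% of primes); A_4 x C_2 (6T6) additionally contains elements of type 2+2+1+1, 2+1+1+1+1 (6 of its 24 elements, about 25% of primes); S_3 x S_3 (6T9) additionally contains elements of type 3+1+1+1, 2+2+1+1 (13 of its 36 elements, about 36% of primes); S_4 x C_2 (6T11) additionally contains elements of type 4+2, 4+1+1, 2+2+1+1, 2+1+1+1+1 (24 of its 48 elements, about 50% of primes); (S_3 x S_3) : C_2 (6T13) additionally contains elements of type 4+2, 3+2+1, 3+1+1+1, 2+2+1+1, 2+1+1+1+1 (49 of its 72 elements, about 68% of primes); PGL(2,5) (6T14) additionally contains elements of type 5+1, 4+1+1, 2+2+1+1 (69 of its 120 elements, about 58% of primes); S_6 (6T16) additionally contains elements of type 5+1, 4+2, 4+1+1, 3+2+1, 3+1+1+1, 2+2+1+1, 2+1+1+1+1 (544 of its 720 elements, about 76% of primes). None of the 37 primes tested shows any such pattern (for each of these groups the chance of that is below 10^-4), which rules them out. Hence G = C_6 (6T1), of order 6.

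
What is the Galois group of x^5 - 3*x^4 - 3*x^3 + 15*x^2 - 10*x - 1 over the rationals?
C_5, the cyclic group of order 5

The polynomial f is an irreducible quintic over Q, so G = Gal(f/Q) is a transitive subgroup of S_5: one of C_5 (5T1, order 5), D_5 (5T2, order 10), F_20 (5T3, order 20), A_5 (5T4, order 60) or S_5 (5T5, order 120). The discriminant of f is 14641 = 121^2, a perfect square, so G is contained in A_5. The transitive groups of degree 5 contained in A_5 are: C_5 (5T1, order 5), D_5 (5T2, order 10), A_5 (5T4, order 60). By Dedekind's theorem, for a prime p not dividing disc(f) the degrees of the irreducible factors of f mod p form the cycle type of an element of G. Factoring f modulo the 14 such primes p <= 47 (skipping 11, which divides the discriminant), each new pattern first appears at: mod 2: f = (x^5 + x^4 + x^3 + x^2 + 1), pattern 5; mod 23: f = (x + 1)(x + 2)(x + 8)(x + 12)(x + 20), pattern 1+1+1+1+1. No other pattern occurs in this range, so the set of observed cycle types is {5, 1+1+1+1+1}. The candidates containing elements of all these cycle types are C_5 (5T1) of order 5, D_5 (5T2) of order 10, A_5 (5T4) of order 60; the others are excluded. The observed types are precisely the cycle types that occur in C_5 (5T1). Each of the other remaining candidates has further cycle types, and by the Chebotarev density theorem the matching factorization patterns would occur for a proportion of primes equal to their share of the group: D_5 (5T2) additionally contains elements of type 2+2+1 (5 of its 10 elements, about 50% of primes); A_5 (5T4) additionally contains elements of type 3+1+1, 2+2+1 (35 of its 60 elements, about 58% of primes). None of the 14 primes tested shows any such pattern (for each of these groups the chance of that is below 10^-4), which rules them out. Hence G = C_5 (5T1), of order 5.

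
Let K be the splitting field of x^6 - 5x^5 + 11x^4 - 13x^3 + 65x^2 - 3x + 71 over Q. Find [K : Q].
6

The degree of the splitting field over Q equals the order of the Galois group, so first determine the group. The polynomial f is an irreducible sextic over Q, so G = Gal(f/Q) is one of the 16 transitive subgroups 6T1, ..., 6T16 of S_6. The discriminant of f is -423386583897823, which is not a perfect square, so G is not contained in A_6. The transitive groups of degree 6 not contained in A_6 are: C_6 (6T1, order 6), S_3 (6T2, order 6), D_6 (6T3, order 12), C_3 x S_3 (6T5, order 18), A_4 x C_2 (6T6, order 24), S_4 (6T8, order 24), S_3 x S_3 (6T9, order 36), S_4 x C_2 (6T11, order 48), (S_3 x S_3) : C_2 (6T13, order 72), PGL(2,5) (6T14, order 120), S_6 (6T16, order 720). By Dedekind's theorem, for a prime p not dividing disc(f) the degrees of the irreducible factors of f mod p form the cycle type of an element of G. Factoring f modulo the 37 such primes p <= 173 (skipping 7, 13, 29, which divide the discriminant), each new pattern first appears at: mod 2: f = (x^3 + x + 1)(x^3 + x^2 + 1), pattern 3+3; mod 3: f = (x^6 + x^5 + 2x^4 + 2x^3 + 2x^2 + 2), pattern 6; mod 41: f = (x^2 + 7x + 5)(x^2 + 34x + 24)(x^2 + 36x + 31), pattern 2+2+2; mod 43: f = (x + 14)(x + 19)(x + 26)(x + 32)(x + 35)(x + 41), pattern 1+1+1+1+1+1. No other pattern occurs in this range, so the set of observed cycle types is {3+3, 6, 2+2+2, 1+1+1+1+1+1}. The candidates containing elements of all these cycle types are C_6 (6T1) of order 6, D_6 (6T3) of order 12, C_3 x S_3 (6T5) of order 18, A_4 x C_2 (6T6) of order 24, S_3 x S_3 (6T9) of order 36, S_4 x C_2 (6T11) of order 48, (S_3 x S_3) : C_2 (6T13) of order 72, PGL(2,5) (6T14) of order 120, S_6 (6T16) of order 720; the others are excluded. The observed types are precisely the cycle types that occur in C_6 (6T1). Each of the other remaining candidates has further cycle types, and by the Chebotarev density theorem the matching factorization patterns would occur for a proportion of primes equal to their share of the group: D_6 (6T3) additionally contains elements of type 2+2+1+1 (3 of its 12 elements, about 25% of primes); C_3 x S_3 (6T5) additionally contains elements of type 3+1+1+1 (4 of its 18 elements, about 22% of primes); A_4 x C_2 (6T6) additionally contains elements of type 2+2+1+1, 2+1+1+1+1 (6 of its 24 elements, about 25% of primes); S_3 x S_3 (6T9) additionally contains elements of type 3+1+1+1, 2+2+1+1 (13 of its 36 elements, about 36% of primes); S_4 x C_2 (6T11) additionally contains elements of type 4+2, 4+1+1, 2+2+1+1, 2+1+1+1+1 (24 of its 48 elements, about 50% of primes); (S_3 x S_3) : C_2 (6T13) additionally contains elements of type 4+2, 3+2+1, 3+1+1+1, 2+2+1+1, 2+1+1+1+1 (49 of its 72 elements, about 68% of primes); PGL(2,5) (6T14) additionally contains elements of type 5+1, 4+1+1, 2+2+1+1 (69 of its 120 elements, about 58% of primes); S_6 (6T16) additionally contains elements of type 5+1, 4+2, 4+1+1, 3+2+1, 3+1+1+1, 2+2+1+1, 2+1+1+1+1 (544 of its 720 elements, about 76% of primes). None of the 37 primes tested shows any such pattern (for each of these groups the chance of that is below 10^-4), which rules them out. Hence G = C_6 (6T1), of order 6. The Galois group C_6 (6T1) has order 6, so the splitting field has degree 6 over Q.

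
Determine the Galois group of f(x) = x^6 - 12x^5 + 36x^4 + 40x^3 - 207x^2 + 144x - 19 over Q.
The polynomial f is an irreducible sextic over Q, so G = Gal(f/Q) is one of the 16 transitive subgroups 6T1, ..., 6T16 of S_6. The discriminant of f is -9221581132716096, which is not a perfect square, so G is not contained in A_6. The transitive groups of degree 6 not contained in A_6 are: C_6 (6T1, order 6), S_3 (6T2, order 6), D_6 (6T3, order 12), C_3 x S_3 (6T5, order 18), A_4 x C_2 (6T6, order 24), S_4 (6T8, order 24), S_3 x S_3 (6T9, order 36), S_4 x C_2 (6T11, order 48), (S_3 x S_3) : C_2 (6T13, order 72), PGL(2,5) (6T14, order 120), S_6 (6T16, order 720). By Dedekind's theorem, for a prime p not dividing disc(f) the degrees of the irreducible factors of f mod p form the cycle type of an element of G. Factoring f modulo the 33 such primes p <= 149 (skipping 2, 3, which divide the discriminant), each new pattern first appears at: mod 5: f = (x^3 + x^2 + 4x + 1)(x^3 + 2x^2 + 1), pattern 3+3; mod 7: f = (x^6 + 2x^5 + x^4 + 5x^3 + 3x^2 + 4x + 2), pattern 6; mod 17: f = (x + 15)(x + 16)(x^2 + x + 16)(x^2 + 7x + 1), pattern 2+2+1+1; mod 19: f = (x)(x + 1)(x + 4)(x + 13)(x^2 + 8x + 13), pattern 2+1+1+1+1; mod 71: f = (x^2 + 3x + 36)(x^2 + 18x + 40)(x^2 + 38x + 31), pattern 2+2+2. No other pattern occurs in this range, so the set of observed cycle types is {3+3, 6, 2+2+1+1, 2+1+1+1+1, 2+2+2}. The candidates containing elements of all these cycle types are A_4 x C_2 (6T6) of order 24, S_4 x C_2 (6T11) of order 48, (S_3 x S_3) : C_2 (6T13) of order 72, S_6 (6T16) of order 720; the others are excluded. The observed types are precisely the cycle types that occur in A_4 x C_2 (6T6) (apart from the identity). Each of the other remaining candidates has further cycle types, and by the Chebotarev density theorem the matching factorization patterns would occur for a proportion of primes equal to their share of the group: S_4 x C_2 (6T11) additionally contains elements of type 4+2, 4+1+1 (12 of its 48 elements, about 25% of primes); (S_3 x S_3) : C_2 (6T13) additionally contains elements of type 4+2, 3+2+1, 3+1+1+1 (34 of its 72 elements, about 47% of primes); S_6 (6T16) additionally contains elements of type 5+1, 4+2, 4+1+1, 3+2+1, 3+1+1+1 (484 of its 720 elements, about 67% of primes). None of the 33 primes tested shows any such pattern (for each of these groups the chance of that is below 10^-4), which rules them out. Hence G = A_4 x C_2 (6T6), of order 24.

6T6: A_4 x C_2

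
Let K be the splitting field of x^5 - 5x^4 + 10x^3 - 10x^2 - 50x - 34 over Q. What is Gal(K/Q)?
The polynomial f is an irreducible quintic over Q, so G = Gal(f/Q) is a transitive subgroup of S_5: one of C_5 (5T1, order 5), D_5 (5T2, order 10), F_20 (5T3, order 20), A_5 (5T4, order 60) or S_5 (5T5, order 120). The discriminant of f is 58564000000 = 242000^2, a perfect square, so G is contained in A_5. The transitive groups of degree 5 contained in A_5 are: C_5 (5T1, order 5), D_5 (5T2, order 10), A_5 (5T4, order 60). By Dedekind's theorem, for a prime p not dividing disc(f) the degrees of the irreducible factors of f mod p form the cycle type of an element of G. Factoring f modulo the 3 such primes p <= 13 (skipping 2, 5, 11, which divide the discriminant), each new pattern first appears at: mod 3: f = (x^5 + x^4 + x^3 + 2x^2 + x + 2), pattern 5; mod 13: f = (x + 4)(x + 6)(x^3 + 11x^2 + 6x + 4), pattern 3+1+1. No other pattern occurs in this range, so the set of observed cycle types is {5, 3+1+1}. Among the candidates above, the only group containing elements of all these cycle types is A_5 (5T4) — each of C_5 (5T1), D_5 (5T2) lacks at least one of them. Hence G = A_5 (5T4), of order 60.

A_5 (order 60)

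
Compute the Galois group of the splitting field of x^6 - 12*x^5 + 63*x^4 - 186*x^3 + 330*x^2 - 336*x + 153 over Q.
The polynomial f is an irreducible sextic over Q, so G = Gal(f/Q) is one of the 16 transitive subgroups 6T1, ..., 6T16 of S_6. The discriminant of f is -16003008, which is not a perfect square, so G is not contained in A_6. The transitive groups of degree 6 not contained in A_6 are: C_6 (6T1, order 6), S_3 (6T2, order 6), D_6 (6T3, order 12), C_3 x S_3 (6T5, order 18), A_4 x C_2 (6T6, order 24), S_4 (6T8, order 24), S_3 x S_3 (6T9, order 36), S_4 x C_2 (6T11, order 48), (S_3 x S_3) : C_2 (6T13, order 72), PGL(2,5) (6T14, order 120), S_6 (6T16, order 720). By Dedekind's theorem, for a prime p not dividing disc(f) the degrees of the irreducible factors of f mod p form the cycle type of an element of G. Factoring f modulo the 21 such primes p <= 89 (skipping 2, 3, 7, which divide the discriminant), each new pattern first appears at: mod 5: f = (x^6 + 3x^5 + 3x^4 + 4x^3 + 4x + 3), pattern 6; mod 11: f = (x + 7)(x^5 + 3x^4 + 9x^3 + 4x^2 + 5x + 3), pattern 5+1; mod 13: f = (x + 3)(x + 12)(x^4 + 12x^3 + 3x^2 + 1), pattern 4+1+1; mod 23: f = (x + 1)(x + 5)(x^2 + x + 19)(x^2 + 4x + 5), pattern 2+2+1+1; mod 43: f = (x^3 + 13x^2 + x + 3)(x^3 + 18x^2 + 8), pattern 3+3; mod 61: f = (x^2 + 28x + 34)(x^2 + 39x + 52)(x^2 + 43x + 30), pattern 2+2+2. No other pattern occurs in this range, so the set of observed cycle types is {6, 5+1, 4+1+1, 2+2+1+1, 3+3, 2+2+2}. The candidates containing elements of all these cycle types are PGL(2,5) (6T14) of order 120, S_6 (6T16) of order 720; the others are excluded. The observed types are precisely the cycle types that occur in PGL(2,5) (6T14) (apart from the identity). Each of the other remaining candidates has further cycle types, and by the Chebotarev density theorem the matching factorization patterns would occur for a proportion of primes equal to their share of the group: S_6 (6T16) additionally contains elements of type 4+2, 3+2+1, 3+1+1+1, 2+1+1+1+1 (265 of its 720 elements, about 37% of primes). None of the 21 primes tested shows any such pattern (for each of these groups the chance of that is below 10^-4), which rules them out. Hence G = PGL(2,5) (6T14), of order 120.

6T14: PGL(2,5)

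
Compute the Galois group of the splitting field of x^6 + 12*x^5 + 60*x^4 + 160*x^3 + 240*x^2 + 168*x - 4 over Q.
The polynomial f is an irreducible sextic over Q, so G = Gal(f/Q) is one of the 16 transitive subgroups 6T1, ..., 6T16 of S_6. The discriminant of f is 746496000000 = 864000^2, a perfect square, so G is contained in A_6. The transitive groups of degree 6 contained in A_6 are: A_4 (6T4, order 12), S_4 (6T7, order 24), (C_3 x C_3) : C_4 (6T10, order 36), PSL(2,5) (6T12, order 60), A_6 (6T15, order 360). By Dedekind's theorem, for a prime p not dividing disc(f) the degrees of the irreducible factors of f mod p form the cycle type of an element of G. Factoring f modulo the 6 such primes p <= 23 (skipping 2, 3, 5, which divide the discriminant), each new pattern first appears at: mod 7: f = (x + 6)(x^5 + 6x^4 + 3x^3 + 2x^2 + 4x + 4), pattern 5+1; mod 23: f = (x + 4)(x + 13)(x + 18)(x^3 + x + 17), pattern 3+1+1+1. No other pattern occurs in this range, so the set of observed cycle types is {5+1, 3+1+1+1}. Among the candidates above, the only group containing elements of all these cycle types is A_6 (6T15) — each of A_4 (6T4), S_4 (6T7), (C_3 x C_3) : C_4 (6T10), PSL(2,5) (6T12) lacks at least one of them. Hence G = A_6 (6T15), of order 360.

A_6 (order 360)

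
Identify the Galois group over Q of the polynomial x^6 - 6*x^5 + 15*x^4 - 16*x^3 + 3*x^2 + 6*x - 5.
The polynomial f is an irreducible sextic over Q, so G = Gal(f/Q) is one of the 16 transitive subgroups 6T1, ..., 6T16 of S_6. The discriminant of f is 40310784, which is not a perfect square, so G is not contained in A_6. The transitive groups of degree 6 not contained in A_6 are: C_6 (6T1, order 6), S_3 (6T2, order 6), D_6 (6T3, order 12), C_3 x S_3 (6T5, order 18), A_4 x C_2 (6T6, order 24), S_4 (6T8, order 24), S_3 x S_3 (6T9, order 36), S_4 x C_2 (6T11, order 48), (S_3 x S_3) : C_2 (6T13, order 72), PGL(2,5) (6T14, order 120), S_6 (6T16, order 720). By Dedekind's theorem, for a prime p not dividing disc(f) the degrees of the irreducible factors of f mod p form the cycle type of an element of G. Factoring f modulo the 14 such primes p <= 53 (skipping 2, 3, which divide the discriminant), each new pattern first appears at: mod 5: f = (x)(x + 1)(x^2 + x + 2)(x^2 + 2x + 3), pattern 2+2+1+1; mod 7: f = (x^6 + x^5 + x^4 + 5x^3 + 3x^2 + 6x + 2), pattern 6; mod 19: f = (x + 3)(x + 5)(x + 8)(x^3 + 16x^2 + 3x + 15), pattern 3+1+1+1; mod 31: f = (x^2 + 10)(x^2 + 8x + 18)(x^2 + 17x + 6), pattern 2+2+2; mod 43: f = (x^3 + 40x^2 + 3x + 8)(x^3 + 40x^2 + 3x + 37), pattern 3+3. No other pattern occurs in this range, so the set of observed cycle types is {2+2+1+1, 6, 3+1+1+1, 2+2+2, 3+3}. The candidates containing elements of all these cycle types are S_3 x S_3 (6T9) of order 36, (S_3 x S_3) : C_2 (6T13) of order 72, S_6 (6T16) of order 720; the others are excluded. The observed types are precisely the cycle types that occur in S_3 x S_3 (6T9) (apart from the identity). Each of the other remaining candidates has further cycle types, and by the Chebotarev density theorem the matching factorization patterns would occur for a proportion of primes equal to their share of the group: (S_3 x S_3) : C_2 (6T13) additionally contains elements of type 4+2, 3+2+1, 2+1+1+1+1 (36 of its 72 elements, about 50% of primes); S_6 (6T16) additionally contains elements of type 5+1, 4+2, 4+1+1, 3+2+1, 2+1+1+1+1 (459 of its 720 elements, about 64% of primes). None of the 14 primes tested shows any such pattern (for each of these groups the chance of that is below 10^-4), which rules them out. Hence G = S_3 x S_3 (6T9), of order 36.

S_3 x S_3 (order 36)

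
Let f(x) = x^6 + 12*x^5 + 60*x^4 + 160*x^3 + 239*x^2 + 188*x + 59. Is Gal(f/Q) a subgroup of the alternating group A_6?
The polynomial is irreducible of degree 6 over Q. Its discriminant is 33856 = 184^2, a perfect square. A Galois group lies in the alternating group exactly when the discriminant is a square in Q, so the Galois group (S_4) is contained in A_6.

Yes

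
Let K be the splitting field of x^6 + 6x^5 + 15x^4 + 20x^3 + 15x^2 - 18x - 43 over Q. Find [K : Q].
360

The degree of the splitting field over Q equals the order of the Galois group, so first determine the group. The polynomial f is an irreducible sextic over Q, so G = Gal(f/Q) is one of the 16 transitive subgroups 6T1, ..., 6T16 of S_6. The discriminant of f is 746496000000 = 864000^2, a perfect square, so G is contained in A_6. The transitive groups of degree 6 contained in A_6 are: A_4 (6T4, order 12), S_4 (6T7, order 24), (C_3 x C_3) : C_4 (6T10, order 36), PSL(2,5) (6T12, order 60), A_6 (6T15, order 360). By Dedekind's theorem, for a prime p not dividing disc(f) the degrees of the irreducible factors of f mod p form the cycle type of an element of G. Factoring f modulo the 6 such primes p <= 23 (skipping 2, 3, 5, which divide the discriminant), each new pattern first appears at: mod 7: f = (x + 5)(x^5 + x^4 + 3x^3 + 5x^2 + 4x + 4), pattern 5+1; mod 23: f = (x + 3)(x + 12)(x + 17)(x^3 + 20x^2 + 4x + 15), pattern 3+1+1+1. No other pattern occurs in this range, so the set of observed cycle types is {5+1, 3+1+1+1}. Among the candidates above, the only group containing elements of all these cycle types is A_6 (6T15) — each of A_4 (6T4), S_4 (6T7), (C_3 x C_3) : C_4 (6T10), PSL(2,5) (6T12) lacks at least one of them. Hence G = A_6 (6T15), of order 360. The Galois group A_6 (6T15) has order 360, so the splitting field has degree 360 over Q.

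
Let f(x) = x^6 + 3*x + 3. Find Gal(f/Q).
The polynomial f is an irreducible sextic over Q, so G = Gal(f/Q) is one of the 16 transitive subgroups 6T1, ..., 6T16 of S_6. The discriminant of f is -9059283, which is not a perfect square, so G is not contained in A_6. The transitive groups of degree 6 not contained in A_6 are: C_6 (6T1, order 6), S_3 (6T2, order 6), D_6 (6T3, order 12), C_3 x S_3 (6T5, order 18), A_4 x C_2 (6T6, order 24), S_4 (6T8, order 24), S_3 x S_3 (6T9, order 36), S_4 x C_2 (6T11, order 48), (S_3 x S_3) : C_2 (6T13, order 72), PGL(2,5) (6T14, order 120), S_6 (6T16, order 720). By Dedekind's theorem, for a prime p not dividing disc(f) the degrees of the irreducible factors of f mod p form the cycle type of an element of G. Factoring f modulo the 28 such primes p <= 127 (skipping 3, 17, 43, which divide the discriminant), each new pattern first appears at: mod 2: f = (x^6 + x + 1), pattern 6; mod 7: f = (x + 6)(x^2 + 3x + 6)(x^3 + 5x^2 + x + 3), pattern 3+2+1; mod 11: f = (x^2 + 2x + 2)(x^4 + 9x^3 + 2x^2 + 7), pattern 4+2; mod 13: f = (x + 5)(x + 10)(x^2 + x + 3)(x^2 + 10x + 6), pattern 2+2+1+1; mod 61: f = (x + 2)(x + 4)(x + 10)(x + 21)(x^2 + 24x + 50), pattern 2+1+1+1+1; mod 97: f = (x + 10)(x + 12)(x + 49)(x^3 + 26x^2 + 60x + 34), pattern 3+1+1+1; mod 113: f = (x^2 + 4x + 10)(x^2 + 45x + 105)(x^2 + 64x + 72), pattern 2+2+2; mod 127: f = (x^3 + 39x^2 + 18x + 106)(x^3 + 88x^2 + 106x + 18), pattern 3+3. No other pattern occurs in this range, so the set of observed cycle types is {6, 3+2+1, 4+2, 2+2+1+1, 2+1+1+1+1, 3+1+1+1, 2+2+2, 3+3}. The candidates containing elements of all these cycle types are (S_3 x S_3) : C_2 (6T13) of order 72, S_6 (6T16) of order 720; the others are excluded. The observed types are precisely the cycle types that occur in (S_3 x S_3) : C_2 (6T13) (apart from the identity). Each of the other remaining candidates has further cycle types, and by the Chebotarev density theorem the matching factorization patterns would occur for a proportion of primes equal to their share of the group: S_6 (6T16) additionally contains elements of type 5+1, 4+1+1 (234 of its 720 elements, about 32% of primes). None of the 28 primes tested shows any such pattern (for each of these groups the chance of that is below 10^-4), which rules them out. Hence G = (S_3 x S_3) : C_2 (6T13), of order 72.

(S_3 x S_3) : C_2 (order 72)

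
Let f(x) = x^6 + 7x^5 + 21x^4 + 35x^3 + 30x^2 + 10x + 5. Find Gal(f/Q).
(C_3 x C_3) : C_4, the transitive group 6T10 of order 36

The polynomial f is an irreducible sextic over Q, so G = Gal(f/Q) is one of the 16 transitive subgroups 6T1, ..., 6T16 of S_6. The discriminant of f is 525625 = 725^2, a perfect square, so G is contained in A_6. The transitive groups of degree 6 contained in A_6 are: A_4 (6T4, order 12), S_4 (6T7, order 24), (C_3 x C_3) : C_4 (6T10, order 36), PSL(2,5) (6T12, order 60), A_6 (6T15, order 360). By Dedekind's theorem, for a prime p not dividing disc(f) the degrees of the irreducible factors of f mod p form the cycle type of an element of G. Factoring f modulo the 19 such primes p <= 73 (skipping 5, 29, which divide the discriminant), each new pattern first appears at: mod 2: f = (x^2 + x + 1)(x^4 + x + 1), pattern 4+2; mod 11: f = (x^3 + 2x + 2)(x^3 + 7x^2 + 8x + 8), pattern 3+3; mod 19: f = (x + 12)(x + 13)(x^2 + 6x + 10)(x^2 + 14x + 12), pattern 2+2+1+1; mod 61: f = (x + 29)(x + 36)(x + 43)(x^3 + 21x^2 + 14x + 14), pattern 3+1+1+1. No other pattern occurs in this range, so the set of observed cycle types is {4+2, 3+3, 2+2+1+1, 3+1+1+1}. The candidates containing elements of all these cycle types are (C_3 x C_3) : C_4 (6T10) of order 36, A_6 (6T15) of order 360; the others are excluded. The observed types are precisely the cycle types that occur in (C_3 x C_3) : C_4 (6T10) (apart from the identity). Each of the other remaining candidates has further cycle types, and by the Chebotarev density theorem the matching factorization patterns would occur for a proportion of primes equal to their share of the group: A_6 (6T15) additionally contains elements of type 5+1 (144 of its 360 elements, about 40% of primes). None of the 19 primes tested shows any such pattern (for each of these groups the chance of that is below 10^-4), which rules them out. Hence G = (C_3 x C_3) : C_4 (6T10), of order 36.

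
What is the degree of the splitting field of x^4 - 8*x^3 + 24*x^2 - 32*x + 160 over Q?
The degree of the splitting field over Q equals the order of the Galois group, so first determine the group. The polynomial is an irreducible quartic over Q and its discriminant is 764411904 = 27648^2, a perfect square, so the Galois group is contained in A_4. The resolvent cubic y^3 - 24*y^2 - 384*y + 4096 splits completely over Q, which gives the Klein four-group V_4. The Galois group V_4 (4T2) has order 4, so the splitting field has degree 4 over Q.

4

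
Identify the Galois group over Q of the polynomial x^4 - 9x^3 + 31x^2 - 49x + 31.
C_4 (order 4)

The polynomial is an irreducible quartic over Q and its discriminant is 125, which is not a perfect square, so the Galois group is not contained in A_4. The resolvent cubic y^3 - 31*y^2 + 317*y - 1068 has exactly one rational root, so the Galois group is C_4 or D_4. The quartic becomes reducible over Q(sqrt(disc)), so the group is C_4.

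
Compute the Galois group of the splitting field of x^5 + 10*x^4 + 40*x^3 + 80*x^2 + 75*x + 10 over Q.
The polynomial f is an irreducible quintic over Q, so G = Gal(f/Q) is a transitive subgroup of S_5: one of C_5 (5T1, order 5), D_5 (5T2, order 10), F_20 (5T3, order 20), A_5 (5T4, order 60) or S_5 (5T5, order 120). The discriminant of f is 64000000 = 8000^2, a perfect square, so G is contained in A_5. The transitive groups of degree 5 contained in A_5 are: C_5 (5T1, order 5), D_5 (5T2, order 10), A_5 (5T4, order 60). By Dedekind's theorem, for a prime p not dividing disc(f) the degrees of the irreducible factors of f mod p form the cycle type of an element of G. Factoring f modulo the 23 such primes p <= 97 (skipping 2, 5, which divide the discriminant), each new pattern first appears at: mod 3: f = (x + 2)(x^2 + 1)(x^2 + 2x + 2), pattern 2+2+1; mod 7: f = (x^5 + 3x^4 + 5x^3 + 3x^2 + 5x + 3), pattern 5. No other pattern occurs in this range, so the set of observed cycle types is {2+2+1, 5}. The candidates containing elements of all these cycle types are D_5 (5T2) of order 10, A_5 (5T4) of order 60; the others are excluded. The observed types are precisely the cycle types that occur in D_5 (5T2) (apart from the identity). Each of the other remaining candidates has further cycle types, and by the Chebotarev density theorem the matching factorization patterns would occur for a proportion of primes equal to their share of the group: A_5 (5T4) additionally contains elements of type 3+1+1 (20 of its 60 elements, about 33% of primes). None of the 23 primes tested shows any such pattern (for each of these groups the chance of that is below 10^-4), which rules them out. Hence G = D_5 (5T2), of order 10.

D_5, the dihedral group of order 10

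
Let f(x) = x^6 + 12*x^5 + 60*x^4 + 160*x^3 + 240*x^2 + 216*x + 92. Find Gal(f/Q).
The polynomial f is an irreducible sextic over Q, so G = Gal(f/Q) is one of the 16 transitive subgroups 6T1, ..., 6T16 of S_6. The discriminant of f is 746496000000 = 864000^2, a perfect square, so G is contained in A_6. The transitive groups of degree 6 contained in A_6 are: A_4 (6T4, order 12), S_4 (6T7, order 24), (C_3 x C_3) : C_4 (6T10, order 36), PSL(2,5) (6T12, order 60), A_6 (6T15, order 360). By Dedekind's theorem, for a prime p not dividing disc(f) the degrees of the irreducible factors of f mod p form the cycle type of an element of G. Factoring f modulo the 6 such primes p <= 23 (skipping 2, 3, 5, which divide the discriminant), each new pattern first appears at: mod 7: f = (x + 5)(x^5 + 4x^3 + 2x + 3), pattern 5+1; mod 23: f = (x)(x + 9)(x + 14)(x^3 + 12x^2 + 3x + 5), pattern 3+1+1+1. No other pattern occurs in this range, so the set of observed cycle types is {5+1, 3+1+1+1}. Among the candidates above, the only group containing elements of all these cycle types is A_6 (6T15) — each of A_4 (6T4), S_4 (6T7), (C_3 x C_3) : C_4 (6T10), PSL(2,5) (6T12) lacks at least one of them. Hence G = A_6 (6T15), of order 360.

6T15: A_6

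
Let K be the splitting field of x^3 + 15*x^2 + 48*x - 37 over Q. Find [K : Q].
The degree of the splitting field over Q equals the order of the Galois group, so first determine the group. The polynomial is an irreducible cubic over Q and its discriminant is 59049 = 243^2, a perfect square. For an irreducible cubic, a square discriminant forces the Galois group to be A_3, the cyclic group of order 3. The Galois group C_3 (3T1) has order 3, so the splitting field has degree 3 over Q.

3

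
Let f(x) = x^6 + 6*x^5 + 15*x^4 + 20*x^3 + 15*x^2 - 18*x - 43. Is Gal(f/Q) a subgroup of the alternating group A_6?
Yes

The polynomial is irreducible of degree 6 over Q. Its discriminant is 746496000000 = 864000^2, a perfect square. A Galois group lies in the alternating group exactly when the discriminant is a square in Q, so the Galois group (A_6) is contained in A_6.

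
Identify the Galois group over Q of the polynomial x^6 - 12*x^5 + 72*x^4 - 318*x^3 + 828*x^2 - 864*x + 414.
S_3 x S_3, the direct product S_3 x S_3 in its degree-6 action

The polynomial f is an irreducible sextic over Q, so G = Gal(f/Q) is one of the 16 transitive subgroups 6T1, ..., 6T16 of S_6. The discriminant of f is 407330802770688, which is not a perfect square, so G is not contained in A_6. The transitive groups of degree 6 not contained in A_6 are: C_6 (6T1, order 6), S_3 (6T2, order 6), D_6 (6T3, order 12), C_3 x S_3 (6T5, order 18), A_4 x C_2 (6T6, order 24), S_4 (6T8, order 24), S_3 x S_3 (6T9, order 36), S_4 x C_2 (6T11, order 48), (S_3 x S_3) : C_2 (6T13, order 72), PGL(2,5) (6T14, order 120), S_6 (6T16, order 720). By Dedekind's theorem, for a prime p not dividing disc(f) the degrees of the irreducible factors of f mod p form the cycle type of an element of G. Factoring f modulo the 22 such primes p <= 97 (skipping 2, 3, 37, which divide the discriminant), each new pattern first appears at: mod 5: f = (x^6 + 3x^5 + 2x^4 + 2x^3 + 3x^2 + x + 4), pattern 6; mod 11: f = (x + 9)(x + 10)(x^2 + 6x + 10)(x^2 + 7x + 2), pattern 2+2+1+1; mod 13: f = (x + 1)(x + 8)(x + 11)(x^3 + 7x^2 + 7x + 5), pattern 3+1+1+1; mod 31: f = (x^2 + 8x + 21)(x^2 + 18x + 6)(x^2 + 24x + 21), pattern 2+2+2; mod 97: f = (x^3 + 91x^2 + 55x + 25)(x^3 + 91x^2 + 78x + 67), pattern 3+3. No other pattern occurs in this range, so the set of observed cycle types is {6, 2+2+1+1, 3+1+1+1, 2+2+2, 3+3}. The candidates containing elements of all these cycle types are S_3 x S_3 (6T9) of order 36, (S_3 x S_3) : C_2 (6T13) of order 72, S_6 (6T16) of order 720; the others are excluded. The observed types are precisely the cycle types that occur in S_3 x S_3 (6T9) (apart from the identity). Each of the other remaining candidates has further cycle types, and by the Chebotarev density theorem the matching factorization patterns would occur for a proportion of primes equal to their share of the group: (S_3 x S_3) : C_2 (6T13) additionally contains elements of type 4+2, 3+2+1, 2+1+1+1+1 (36 of its 72 elements, about 50% of primes); S_6 (6T16) additionally contains elements of type 5+1, 4+2, 4+1+1, 3+2+1, 2+1+1+1+1 (459 of its 720 elements, about 64% of primes). None of the 22 primes tested shows any such pattern (for each of these groups the chance of that is below 10^-4), which rules them out. Hence G = S_3 x S_3 (6T9), of order 36.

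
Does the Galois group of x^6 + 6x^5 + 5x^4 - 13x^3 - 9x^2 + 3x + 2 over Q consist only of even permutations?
Yes

The polynomial is irreducible of degree 6 over Q. Its discriminant is 30991489 = 5567^2, a perfect square. A Galois group lies in the alternating group exactly when the discriminant is a square in Q, so the Galois group (PSL(2,5)) is contained in A_6.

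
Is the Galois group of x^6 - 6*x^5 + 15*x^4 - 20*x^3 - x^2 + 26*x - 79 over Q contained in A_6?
Yes

The polynomial is irreducible of degree 6 over Q. Its discriminant is 36352603193344 = 6029312^2, a perfect square. A Galois group lies in the alternating group exactly when the discriminant is a square in Q, so the Galois group (S_4) is contained in A_6.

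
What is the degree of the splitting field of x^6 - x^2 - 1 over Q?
24

The degree of the splitting field over Q equals the order of the Galois group, so first determine the group. The polynomial f is an irreducible sextic over Q, so G = Gal(f/Q) is one of the 16 transitive subgroups 6T1, ..., 6T16 of S_6. The discriminant of f is 33856 = 184^2, a perfect square, so G is contained in A_6. The transitive groups of degree 6 contained in A_6 are: A_4 (6T4, order 12), S_4 (6T7, order 24), (C_3 x C_3) : C_4 (6T10, order 36), PSL(2,5) (6T12, order 60), A_6 (6T15, order 360). By Dedekind's theorem, for a prime p not dividing disc(f) the degrees of the irreducible factors of f mod p form the cycle type of an element of G. Factoring f modulo the 79 such primes p <= 419 (skipping 2, 23, which divide the discriminant), each new pattern first appears at: mod 3: f = (x^3 + x^2 + 2x + 1)(x^3 + 2x^2 + 2x + 2), pattern 3+3; mod 5: f = (x^2 + 3)(x^4 + 2x^2 + 3), pattern 4+2; mod 19: f = (x + 5)(x + 14)(x^2 + 9x + 15)(x^2 + 10x + 15), pattern 2+2+1+1; mod 223: f = (x + 16)(x + 57)(x + 78)(x + 145)(x + 166)(x + 207), pattern 1+1+1+1+1+1. No other pattern occurs in this range, so the set of observed cycle types is {3+3, 4+2, 2+2+1+1, 1+1+1+1+1+1}. The candidates containing elements of all these cycle types are S_4 (6T7) of order 24, (C_3 x C_3) : C_4 (6T10) of order 36, A_6 (6T15) of order 360; the others are excluded. The observed types are precisely the cycle types that occur in S_4 (6T7). Each of the other remaining candidates has further cycle types, and by the Chebotarev density theorem the matching factorization patterns would occur for a proportion of primes equal to their share of the group: (C_3 x C_3) : C_4 (6T10) additionally contains elements of type 3+1+1+1 (4 of its 36 elements, about 11% of primes); A_6 (6T15) additionally contains elements of type 5+1, 3+1+1+1 (184 of its 360 elements, about 51% of primes). None of the 79 primes tested shows any such pattern (for each of these groups the chance of that is below 10^-4), which rules them out. Hence G = S_4 (6T7), of order 24. The Galois group S_4 (6T7) has order 24, so the splitting field has degree 24 over Q.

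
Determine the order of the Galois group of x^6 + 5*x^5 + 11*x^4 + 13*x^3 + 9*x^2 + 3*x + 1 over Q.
The degree of the splitting field over Q equals the order of the Galois group, so first determine the group. The polynomial f is an irreducible sextic over Q, so G = Gal(f/Q) is one of the 16 transitive subgroups 6T1, ..., 6T16 of S_6. The discriminant of f is -16807, which is not a perfect square, so G is not contained in A_6. The transitive groups of degree 6 not contained in A_6 are: C_6 (6T1, order 6), S_3 (6T2, order 6), D_6 (6T3, order 12), C_3 x S_3 (6T5, order 18), A_4 x C_2 (6T6, order 24), S_4 (6T8, order 24), S_3 x S_3 (6T9, order 36), S_4 x C_2 (6T11, order 48), (S_3 x S_3) : C_2 (6T13, order 72), PGL(2,5) (6T14, order 120), S_6 (6T16, order 720). By Dedekind's theorem, for a prime p not dividing disc(f) the degrees of the irreducible factors of f mod p form the cycle type of an element of G. Factoring f modulo the 37 such primes p <= 163 (skipping 7, which divides the discriminant), each new pattern first appears at: mod 2: f = (x^3 + x + 1)(x^3 + x^2 + 1), pattern 3+3; mod 3: f = (x^6 + 2x^5 + 2x^4 + x^3 + 1), pattern 6; mod 13: f = (x^2 + 9x + 9)(x^2 + 10x + 10)(x^2 + 12x + 12), pattern 2+2+2; mod 29: f = (x + 8)(x + 17)(x + 21)(x + 24)(x + 25)(x + 26), pattern 1+1+1+1+1+1. No other pattern occurs in this range, so the set of observed cycle types is {3+3, 6, 2+2+2, 1+1+1+1+1+1}. The candidates containing elements of all these cycle types are C_6 (6T1) of order 6, D_6 (6T3) of order 12, C_3 x S_3 (6T5) of order 18, A_4 x C_2 (6T6) of order 24, S_3 x S_3 (6T9) of order 36, S_4 x C_2 (6T11) of order 48, (S_3 x S_3) : C_2 (6T13) of order 72, PGL(2,5) (6T14) of order 120, S_6 (6T16) of order 720; the others are excluded. The observed types are precisely the cycle types that occur in C_6 (6T1). Each of the other remaining candidates has further cycle types, and by the Chebotarev density theorem the matching factorization patterns would occur for a proportion of primes equal to their share of the group: D_6 (6T3) additionally contains elements of type 2+2+1+1 (3 of its 12 elements, about 25% of primes); C_3 x S_3 (6T5) additionally contains elements of type 3+1+1+1 (4 of its 18 elements, about 22% of primes); A_4 x C_2 (6T6) additionally contains elements of type 2+2+1+1, 2+1+1+1+1 (6 of its 24 elements, about 25% of primes); S_3 x S_3 (6T9) additionally contains elements of type 3+1+1+1, 2+2+1+1 (13 of its 36 elements, about 36% of primes); S_4 x C_2 (6T11) additionally contains elements of type 4+2, 4+1+1, 2+2+1+1, 2+1+1+1+1 (24 of its 48 elements, about 50% of primes); (S_3 x S_3) : C_2 (6T13) additionally contains elements of type 4+2, 3+2+1, 3+1+1+1, 2+2+1+1, 2+1+1+1+1 (49 of its 72 elements, about 68% of primes); PGL(2,5) (6T14) additionally contains elements of type 5+1, 4+1+1, 2+2+1+1 (69 of its 120 elements, about 58% of primes); S_6 (6T16) additionally contains elements of type 5+1, 4+2, 4+1+1, 3+2+1, 3+1+1+1, 2+2+1+1, 2+1+1+1+1 (544 of its 720 elements, about 76% of primes). None of the 37 primes tested shows any such pattern (for each of these groups the chance of that is below 10^-4), which rules them out. Hence G = C_6 (6T1), of order 6. The Galois group C_6 (6T1) has order 6, so the splitting field has degree 6 over Q.

6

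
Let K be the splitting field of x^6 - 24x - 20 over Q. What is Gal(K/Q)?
A_6

The polynomial f is an irreducible sextic over Q, so G = Gal(f/Q) is one of the 16 transitive subgroups 6T1, ..., 6T16 of S_6. The discriminant of f is 746496000000 = 864000^2, a perfect square, so G is contained in A_6. The transitive groups of degree 6 contained in A_6 are: A_4 (6T4, order 12), S_4 (6T7, order 24), (C_3 x C_3) : C_4 (6T10, order 36), PSL(2,5) (6T12, order 60), A_6 (6T15, order 360). By Dedekind's theorem, for a prime p not dividing disc(f) the degrees of the irreducible factors of f mod p form the cycle type of an element of G. Factoring f modulo the 6 such primes p <= 23 (skipping 2, 3, 5, which divide the discriminant), each new pattern first appears at: mod 7: f = (x + 4)(x^5 + 3x^4 + 2x^3 + 6x^2 + 4x + 2), pattern 5+1; mod 23: f = (x + 2)(x + 11)(x + 16)(x^3 + 17x^2 + 13x + 7), pattern 3+1+1+1. No other pattern occurs in this range, so the set of observed cycle types is {5+1, 3+1+1+1}. Among the candidates above, the only group containing elements of all these cycle types is A_6 (6T15) — each of A_4 (6T4), S_4 (6T7), (C_3 x C_3) : C_4 (6T10), PSL(2,5) (6T12) lacks at least one of them. Hence G = A_6 (6T15), of order 360.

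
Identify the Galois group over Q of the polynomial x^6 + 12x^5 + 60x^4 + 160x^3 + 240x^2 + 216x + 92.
A_6 (also written A6)

The polynomial f is an irreducible sextic over Q, so G = Gal(f/Q) is one of the 16 transitive subgroups 6T1, ..., 6T16 of S_6. The discriminant of f is 746496000000 = 864000^2, a perfect square, so G is contained in A_6. The transitive groups of degree 6 contained in A_6 are: A_4 (6T4, order 12), S_4 (6T7, order 24), (C_3 x C_3) : C_4 (6T10, order 36), PSL(2,5) (6T12, order 60), A_6 (6T15, order 360). By Dedekind's theorem, for a prime p not dividing disc(f) the degrees of the irreducible factors of f mod p form the cycle type of an element of G. Factoring f modulo the 6 such primes p <= 23 (skipping 2, 3, 5, which divide the discriminant), each new pattern first appears at: mod 7: f = (x + 5)(x^5 + 4x^3 + 2x + 3), pattern 5+1; mod 23: f = (x)(x + 9)(x + 14)(x^3 + 12x^2 + 3x + 5), pattern 3+1+1+1. No other pattern occurs in this range, so the set of observed cycle types is {5+1, 3+1+1+1}. Among the candidates above, the only group containing elements of all these cycle types is A_6 (6T15) — each of A_4 (6T4), S_4 (6T7), (C_3 x C_3) : C_4 (6T10), PSL(2,5) (6T12) lacks at least one of them. Hence G = A_6 (6T15), of order 360.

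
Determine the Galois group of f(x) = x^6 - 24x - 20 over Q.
A_6 (order 360)

The polynomial f is an irreducible sextic over Q, so G = Gal(f/Q) is one of the 16 transitive subgroups 6T1, ..., 6T16 of S_6. The discriminant of f is 746496000000 = 864000^2, a perfect square, so G is contained in A_6. The transitive groups of degree 6 contained in A_6 are: A_4 (6T4, order 12), S_4 (6T7, order 24), (C_3 x C_3) : C_4 (6T10, order 36), PSL(2,5) (6T12, order 60), A_6 (6T15, order 360). By Dedekind's theorem, for a prime p not dividing disc(f) the degrees of the irreducible factors of f mod p form the cycle type of an element of G. Factoring f modulo the 6 such primes p <= 23 (skipping 2, 3, 5, which divide the discriminant), each new pattern first appears at: mod 7: f = (x + 4)(x^5 + 3x^4 + 2x^3 + 6x^2 + 4x + 2), pattern 5+1; mod 23: f = (x + 2)(x + 11)(x + 16)(x^3 + 17x^2 + 13x + 7), pattern 3+1+1+1. No other pattern occurs in this range, so the set of observed cycle types is {5+1, 3+1+1+1}. Among the candidates above, the only group containing elements of all these cycle types is A_6 (6T15) — each of A_4 (6T4), S_4 (6T7), (C_3 x C_3) : C_4 (6T10), PSL(2,5) (6T12) lacks at least one of them. Hence G = A_6 (6T15), of order 360.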